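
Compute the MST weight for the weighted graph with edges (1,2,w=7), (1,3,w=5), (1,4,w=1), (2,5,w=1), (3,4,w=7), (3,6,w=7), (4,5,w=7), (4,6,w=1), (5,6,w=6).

Apply Kruskal's algorithm (sort edges by weight, add if no cycle):

Sorted edges by weight:
  (1,4) w=1
  (2,5) w=1
  (4,6) w=1
  (1,3) w=5
  (5,6) w=6
  (1,2) w=7
  (3,4) w=7
  (3,6) w=7
  (4,5) w=7

Add edge (1,4) w=1 -- no cycle. Running total: 1
Add edge (2,5) w=1 -- no cycle. Running total: 2
Add edge (4,6) w=1 -- no cycle. Running total: 3
Add edge (1,3) w=5 -- no cycle. Running total: 8
Add edge (5,6) w=6 -- no cycle. Running total: 14

MST edges: (1,4,w=1), (2,5,w=1), (4,6,w=1), (1,3,w=5), (5,6,w=6)
Total MST weight: 1 + 1 + 1 + 5 + 6 = 14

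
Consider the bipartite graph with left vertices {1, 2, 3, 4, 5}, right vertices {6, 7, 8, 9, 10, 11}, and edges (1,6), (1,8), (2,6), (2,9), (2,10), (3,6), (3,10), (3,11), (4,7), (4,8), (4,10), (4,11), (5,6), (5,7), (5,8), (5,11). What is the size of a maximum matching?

Step 1: List the neighbors of each left vertex:
  1: 6, 8
  2: 6, 9, 10
  3: 6, 10, 11
  4: 7, 8, 10, 11
  5: 6, 7, 8, 11

Step 2: Greedily match left vertices, then look for augmenting paths:
  Match 1 -- 6
  Match 2 -- 9
  Match 3 -- 10
  Match 4 -- 7
  Match 5 -- 8
  No augmenting path remains.

Step 3: Verify this is maximum:
  Matching size 5 = min(|L|, |R|) = min(5, 6), which is an upper bound, so this matching is maximum.

Maximum matching: {(1,6), (2,9), (3,10), (4,7), (5,8)}
Size: 5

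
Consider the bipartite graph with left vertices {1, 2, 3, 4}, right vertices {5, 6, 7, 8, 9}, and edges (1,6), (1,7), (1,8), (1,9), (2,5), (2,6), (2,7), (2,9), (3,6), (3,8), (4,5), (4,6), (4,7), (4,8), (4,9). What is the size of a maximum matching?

Step 1: List the neighbors of each left vertex:
  1: 6, 7, 8, 9
  2: 5, 6, 7, 9
  3: 6, 8
  4: 5, 6, 7, 8, 9

Step 2: Greedily match left vertices, then look for augmenting paths:
  Match 1 -- 6
  Match 2 -- 5
  Match 3 -- 8
  Match 4 -- 7
  No augmenting path remains.

Step 3: Verify this is maximum:
  Matching size 4 = min(|L|, |R|) = min(4, 5), which is an upper bound, so this matching is maximum.

Maximum matching: {(1,6), (2,5), (3,8), (4,7)}
Size: 4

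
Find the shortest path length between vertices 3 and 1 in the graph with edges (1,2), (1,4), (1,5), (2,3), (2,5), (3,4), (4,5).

Step 1: Build adjacency list:
  1: 2, 4, 5
  2: 1, 3, 5
  3: 2, 4
  4: 1, 3, 5
  5: 1, 2, 4

Step 2: BFS from vertex 3 to find shortest path to 1:
  vertex 2 reached at distance 1
  vertex 4 reached at distance 1
  vertex 1 reached at distance 2

Step 3: Shortest path: 3 -> 4 -> 1
Path length: 2 edges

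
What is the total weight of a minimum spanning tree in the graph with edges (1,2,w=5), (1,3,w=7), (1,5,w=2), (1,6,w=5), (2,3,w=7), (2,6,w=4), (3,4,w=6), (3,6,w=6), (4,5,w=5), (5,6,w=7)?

Apply Kruskal's algorithm (sort edges by weight, add if no cycle):

Sorted edges by weight:
  (1,5) w=2
  (2,6) w=4
  (1,2) w=5
  (1,6) w=5
  (4,5) w=5
  (3,4) w=6
  (3,6) w=6
  (1,3) w=7
  (2,3) w=7
  (5,6) w=7

Add edge (1,5) w=2 -- no cycle. Running total: 2
Add edge (2,6) w=4 -- no cycle. Running total: 6
Add edge (1,2) w=5 -- no cycle. Running total: 11
Skip edge (1,6) w=5 -- would create cycle
Add edge (4,5) w=5 -- no cycle. Running total: 16
Add edge (3,4) w=6 -- no cycle. Running total: 22

MST edges: (1,5,w=2), (2,6,w=4), (1,2,w=5), (4,5,w=5), (3,4,w=6)
Total MST weight: 2 + 4 + 5 + 5 + 6 = 22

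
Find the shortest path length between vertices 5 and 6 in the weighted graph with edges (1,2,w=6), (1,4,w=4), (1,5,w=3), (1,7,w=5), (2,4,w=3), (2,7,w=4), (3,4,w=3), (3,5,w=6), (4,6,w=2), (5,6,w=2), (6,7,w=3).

Step 1: Build adjacency list with weights:
  1: 2(w=6), 4(w=4), 5(w=3), 7(w=5)
  2: 1(w=6), 4(w=3), 7(w=4)
  3: 4(w=3), 5(w=6)
  4: 1(w=4), 2(w=3), 3(w=3), 6(w=2)
  5: 1(w=3), 3(w=6), 6(w=2)
  6: 4(w=2), 5(w=2), 7(w=3)
  7: 1(w=5), 2(w=4), 6(w=3)

Step 2: Apply Dijkstra's algorithm from vertex 5:
  Visit vertex 5 (distance=0)
    Update dist[1] = 3
    Update dist[3] = 6
    Update dist[6] = 2
  Visit vertex 6 (distance=2)
    Update dist[4] = 4
    Update dist[7] = 5

Step 3: Shortest path: 5 -> 6
Total weight: 2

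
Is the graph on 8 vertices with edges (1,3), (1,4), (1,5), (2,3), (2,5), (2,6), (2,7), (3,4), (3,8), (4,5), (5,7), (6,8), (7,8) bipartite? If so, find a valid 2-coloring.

Step 1: Attempt 2-coloring using BFS:
  Start at vertex 1, assign color 0
  Color vertex 3 with color 1 (neighbor of 1)
  Color vertex 4 with color 1 (neighbor of 1)
  Color vertex 5 with color 1 (neighbor of 1)
  Color vertex 2 with color 0 (neighbor of 3)

Step 2: Conflict found! Vertices 3 and 4 are adjacent but have the same color.
This means the graph contains an odd cycle.

The graph is NOT bipartite.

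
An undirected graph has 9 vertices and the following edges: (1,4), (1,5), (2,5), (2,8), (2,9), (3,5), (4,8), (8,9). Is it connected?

Step 1: Build adjacency list from edges:
  1: 4, 5
  2: 5, 8, 9
  3: 5
  4: 1, 8
  5: 1, 2, 3
  6: (none)
  7: (none)
  8: 2, 4, 9
  9: 2, 8

Step 2: Run BFS/DFS from vertex 1:
  Visited: {1, 4, 5, 8, 2, 3, 9}
  Reached 7 of 9 vertices

Step 3: Only 7 of 9 vertices reached. Graph is disconnected.
Connected components: {1, 2, 3, 4, 5, 8, 9}, {6}, {7}
Answer: No, the graph is not connected (3 components).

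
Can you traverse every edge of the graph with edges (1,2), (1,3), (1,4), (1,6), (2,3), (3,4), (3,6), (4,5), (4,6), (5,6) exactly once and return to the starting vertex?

Step 1: Find the degree of each vertex:
  deg(1) = 4
  deg(2) = 2
  deg(3) = 4
  deg(4) = 4
  deg(5) = 2
  deg(6) = 4

Step 2: Count vertices with odd degree:
  All vertices have even degree (0 odd-degree vertices)

Step 3: Apply Euler's theorem:
  - Eulerian circuit exists iff graph is connected and all vertices have even degree
  - Eulerian path exists iff graph is connected and has 0 or 2 odd-degree vertices

Graph is connected with 0 odd-degree vertices.
Both Eulerian circuit and Eulerian path exist.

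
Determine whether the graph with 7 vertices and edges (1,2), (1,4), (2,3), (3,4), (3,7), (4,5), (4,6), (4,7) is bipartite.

Step 1: Attempt 2-coloring using BFS:
  Start at vertex 1, assign color 0
  Color vertex 2 with color 1 (neighbor of 1)
  Color vertex 4 with color 1 (neighbor of 1)
  Color vertex 3 with color 0 (neighbor of 2)
  Color vertex 5 with color 0 (neighbor of 4)
  Color vertex 6 with color 0 (neighbor of 4)
  Color vertex 7 with color 0 (neighbor of 4)

Step 2: Conflict found! Vertices 3 and 7 are adjacent but have the same color.
This means the graph contains an odd cycle.

The graph is NOT bipartite.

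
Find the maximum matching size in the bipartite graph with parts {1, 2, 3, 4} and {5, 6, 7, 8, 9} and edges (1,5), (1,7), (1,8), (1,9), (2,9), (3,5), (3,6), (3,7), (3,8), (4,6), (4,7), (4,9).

Step 1: List the neighbors of each left vertex:
  1: 5, 7, 8, 9
  2: 9
  3: 5, 6, 7, 8
  4: 6, 7, 9

Step 2: Greedily match left vertices, then look for augmenting paths:
  Match 1 -- 5
  Match 2 -- 9
  Match 3 -- 6
  Match 4 -- 7
  No augmenting path remains.

Step 3: Verify this is maximum:
  Matching size 4 = min(|L|, |R|) = min(4, 5), which is an upper bound, so this matching is maximum.

Maximum matching: {(1,5), (2,9), (3,6), (4,7)}
Size: 4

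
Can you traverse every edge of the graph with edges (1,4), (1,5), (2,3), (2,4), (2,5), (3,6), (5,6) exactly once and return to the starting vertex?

Step 1: Find the degree of each vertex:
  deg(1) = 2
  deg(2) = 3
  deg(3) = 2
  deg(4) = 2
  deg(5) = 3
  deg(6) = 2

Step 2: Count vertices with odd degree:
  Odd-degree vertices: 2, 5 (2 total)

Step 3: Apply Euler's theorem:
  - Eulerian circuit exists iff graph is connected and all vertices have even degree
  - Eulerian path exists iff graph is connected and has 0 or 2 odd-degree vertices

Graph is connected with exactly 2 odd-degree vertices (2, 5).
Eulerian path exists (starting and ending at the odd-degree vertices), but no Eulerian circuit.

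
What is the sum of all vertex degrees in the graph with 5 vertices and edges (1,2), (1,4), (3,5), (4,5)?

Step 1: Count edges incident to each vertex:
  deg(1) = 2 (neighbors: 2, 4)
  deg(2) = 1 (neighbors: 1)
  deg(3) = 1 (neighbors: 5)
  deg(4) = 2 (neighbors: 1, 5)
  deg(5) = 2 (neighbors: 3, 4)

Step 2: Sum all degrees:
  2 + 1 + 1 + 2 + 2 = 8

Verification: sum of degrees = 2 * |E| = 2 * 4 = 8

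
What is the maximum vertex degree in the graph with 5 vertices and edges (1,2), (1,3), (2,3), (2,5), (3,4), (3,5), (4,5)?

Step 1: Count edges incident to each vertex:
  deg(1) = 2 (neighbors: 2, 3)
  deg(2) = 3 (neighbors: 1, 3, 5)
  deg(3) = 4 (neighbors: 1, 2, 4, 5)
  deg(4) = 2 (neighbors: 3, 5)
  deg(5) = 3 (neighbors: 2, 3, 4)

Step 2: Find maximum:
  max(2, 3, 4, 2, 3) = 4 (vertex 3)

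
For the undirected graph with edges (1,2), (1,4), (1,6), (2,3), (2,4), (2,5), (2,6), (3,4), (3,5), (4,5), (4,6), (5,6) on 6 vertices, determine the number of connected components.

Step 1: Build adjacency list from edges:
  1: 2, 4, 6
  2: 1, 3, 4, 5, 6
  3: 2, 4, 5
  4: 1, 2, 3, 5, 6
  5: 2, 3, 4, 6
  6: 1, 2, 4, 5

Step 2: Run BFS/DFS from vertex 1:
  Visited: {1, 2, 4, 6, 3, 5}
  Reached 6 of 6 vertices

Step 3: All 6 vertices reached from vertex 1, so the graph is connected.
Number of connected components: 1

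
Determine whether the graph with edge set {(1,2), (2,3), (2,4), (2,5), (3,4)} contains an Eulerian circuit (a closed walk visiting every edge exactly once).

Step 1: Find the degree of each vertex:
  deg(1) = 1
  deg(2) = 4
  deg(3) = 2
  deg(4) = 2
  deg(5) = 1

Step 2: Count vertices with odd degree:
  Odd-degree vertices: 1, 5 (2 total)

Step 3: Apply Euler's theorem:
  - Eulerian circuit exists iff graph is connected and all vertices have even degree
  - Eulerian path exists iff graph is connected and has 0 or 2 odd-degree vertices

Graph is connected with exactly 2 odd-degree vertices (1, 5).
Eulerian path exists (starting and ending at the odd-degree vertices), but no Eulerian circuit.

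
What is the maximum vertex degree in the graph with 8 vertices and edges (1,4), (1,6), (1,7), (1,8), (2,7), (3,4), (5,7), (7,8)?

Step 1: Count edges incident to each vertex:
  deg(1) = 4 (neighbors: 4, 6, 7, 8)
  deg(2) = 1 (neighbors: 7)
  deg(3) = 1 (neighbors: 4)
  deg(4) = 2 (neighbors: 1, 3)
  deg(5) = 1 (neighbors: 7)
  deg(6) = 1 (neighbors: 1)
  deg(7) = 4 (neighbors: 1, 2, 5, 8)
  deg(8) = 2 (neighbors: 1, 7)

Step 2: Find maximum:
  max(4, 1, 1, 2, 1, 1, 4, 2) = 4 (vertex 1)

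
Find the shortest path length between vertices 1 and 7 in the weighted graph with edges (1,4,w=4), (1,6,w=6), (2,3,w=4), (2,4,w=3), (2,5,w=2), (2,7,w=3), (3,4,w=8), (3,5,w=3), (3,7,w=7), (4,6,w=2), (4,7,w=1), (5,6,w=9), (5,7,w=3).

Step 1: Build adjacency list with weights:
  1: 4(w=4), 6(w=6)
  2: 3(w=4), 4(w=3), 5(w=2), 7(w=3)
  3: 2(w=4), 4(w=8), 5(w=3), 7(w=7)
  4: 1(w=4), 2(w=3), 3(w=8), 6(w=2), 7(w=1)
  5: 2(w=2), 3(w=3), 6(w=9), 7(w=3)
  6: 1(w=6), 4(w=2), 5(w=9)
  7: 2(w=3), 3(w=7), 4(w=1), 5(w=3)

Step 2: Apply Dijkstra's algorithm from vertex 1:
  Visit vertex 1 (distance=0)
    Update dist[4] = 4
    Update dist[6] = 6
  Visit vertex 4 (distance=4)
    Update dist[2] = 7
    Update dist[3] = 12
    Update dist[7] = 5
  Visit vertex 7 (distance=5)
    Update dist[5] = 8

Step 3: Shortest path: 1 -> 4 -> 7
Total weight: 4 + 1 = 5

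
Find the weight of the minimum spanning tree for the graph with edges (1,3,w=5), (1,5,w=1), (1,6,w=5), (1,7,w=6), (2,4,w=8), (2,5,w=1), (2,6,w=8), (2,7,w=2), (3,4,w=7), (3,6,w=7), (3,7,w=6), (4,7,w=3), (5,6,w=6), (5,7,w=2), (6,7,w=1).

Apply Kruskal's algorithm (sort edges by weight, add if no cycle):

Sorted edges by weight:
  (1,5) w=1
  (2,5) w=1
  (6,7) w=1
  (2,7) w=2
  (5,7) w=2
  (4,7) w=3
  (1,3) w=5
  (1,6) w=5
  (1,7) w=6
  (3,7) w=6
  (5,6) w=6
  (3,4) w=7
  (3,6) w=7
  (2,6) w=8
  (2,4) w=8

Add edge (1,5) w=1 -- no cycle. Running total: 1
Add edge (2,5) w=1 -- no cycle. Running total: 2
Add edge (6,7) w=1 -- no cycle. Running total: 3
Add edge (2,7) w=2 -- no cycle. Running total: 5
Skip edge (5,7) w=2 -- would create cycle
Add edge (4,7) w=3 -- no cycle. Running total: 8
Add edge (1,3) w=5 -- no cycle. Running total: 13

MST edges: (1,5,w=1), (2,5,w=1), (6,7,w=1), (2,7,w=2), (4,7,w=3), (1,3,w=5)
Total MST weight: 1 + 1 + 1 + 2 + 3 + 5 = 13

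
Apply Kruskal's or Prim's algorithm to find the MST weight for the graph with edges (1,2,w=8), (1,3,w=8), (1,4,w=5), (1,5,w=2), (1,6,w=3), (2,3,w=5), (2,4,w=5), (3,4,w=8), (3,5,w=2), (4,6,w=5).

Apply Kruskal's algorithm (sort edges by weight, add if no cycle):

Sorted edges by weight:
  (1,5) w=2
  (3,5) w=2
  (1,6) w=3
  (1,4) w=5
  (2,3) w=5
  (2,4) w=5
  (4,6) w=5
  (1,2) w=8
  (1,3) w=8
  (3,4) w=8

Add edge (1,5) w=2 -- no cycle. Running total: 2
Add edge (3,5) w=2 -- no cycle. Running total: 4
Add edge (1,6) w=3 -- no cycle. Running total: 7
Add edge (1,4) w=5 -- no cycle. Running total: 12
Add edge (2,3) w=5 -- no cycle. Running total: 17

MST edges: (1,5,w=2), (3,5,w=2), (1,6,w=3), (1,4,w=5), (2,3,w=5)
Total MST weight: 2 + 2 + 3 + 5 + 5 = 17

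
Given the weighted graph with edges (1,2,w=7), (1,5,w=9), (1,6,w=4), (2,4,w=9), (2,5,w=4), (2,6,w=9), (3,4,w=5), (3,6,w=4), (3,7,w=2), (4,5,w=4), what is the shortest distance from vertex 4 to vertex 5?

Step 1: Build adjacency list with weights:
  1: 2(w=7), 5(w=9), 6(w=4)
  2: 1(w=7), 4(w=9), 5(w=4), 6(w=9)
  3: 4(w=5), 6(w=4), 7(w=2)
  4: 2(w=9), 3(w=5), 5(w=4)
  5: 1(w=9), 2(w=4), 4(w=4)
  6: 1(w=4), 2(w=9), 3(w=4)
  7: 3(w=2)

Step 2: Apply Dijkstra's algorithm from vertex 4:
  Visit vertex 4 (distance=0)
    Update dist[2] = 9
    Update dist[3] = 5
    Update dist[5] = 4
  Visit vertex 5 (distance=4)
    Update dist[1] = 13
    Update dist[2] = 8

Step 3: Shortest path: 4 -> 5
Total weight: 4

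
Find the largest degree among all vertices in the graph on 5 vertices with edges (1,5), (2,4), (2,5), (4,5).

Step 1: Count edges incident to each vertex:
  deg(1) = 1 (neighbors: 5)
  deg(2) = 2 (neighbors: 4, 5)
  deg(3) = 0 (neighbors: none)
  deg(4) = 2 (neighbors: 2, 5)
  deg(5) = 3 (neighbors: 1, 2, 4)

Step 2: Find maximum:
  max(1, 2, 0, 2, 3) = 3 (vertex 5)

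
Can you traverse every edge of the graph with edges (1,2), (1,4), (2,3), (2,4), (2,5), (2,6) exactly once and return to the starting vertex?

Step 1: Find the degree of each vertex:
  deg(1) = 2
  deg(2) = 5
  deg(3) = 1
  deg(4) = 2
  deg(5) = 1
  deg(6) = 1

Step 2: Count vertices with odd degree:
  Odd-degree vertices: 2, 3, 5, 6 (4 total)

Step 3: Apply Euler's theorem:
  - Eulerian circuit exists iff graph is connected and all vertices have even degree
  - Eulerian path exists iff graph is connected and has 0 or 2 odd-degree vertices

Graph has 4 odd-degree vertices (need 0 or 2).
Neither Eulerian path nor Eulerian circuit exists.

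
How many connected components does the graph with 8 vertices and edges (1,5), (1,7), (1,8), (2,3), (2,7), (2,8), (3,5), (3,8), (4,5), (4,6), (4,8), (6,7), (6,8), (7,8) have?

Step 1: Build adjacency list from edges:
  1: 5, 7, 8
  2: 3, 7, 8
  3: 2, 5, 8
  4: 5, 6, 8
  5: 1, 3, 4
  6: 4, 7, 8
  7: 1, 2, 6, 8
  8: 1, 2, 3, 4, 6, 7

Step 2: Run BFS/DFS from vertex 1:
  Visited: {1, 5, 7, 8, 3, 4, 2, 6}
  Reached 8 of 8 vertices

Step 3: All 8 vertices reached from vertex 1, so the graph is connected.
Number of connected components: 1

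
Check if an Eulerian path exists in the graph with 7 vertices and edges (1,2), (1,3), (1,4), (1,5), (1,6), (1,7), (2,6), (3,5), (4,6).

Step 1: Find the degree of each vertex:
  deg(1) = 6
  deg(2) = 2
  deg(3) = 2
  deg(4) = 2
  deg(5) = 2
  deg(6) = 3
  deg(7) = 1

Step 2: Count vertices with odd degree:
  Odd-degree vertices: 6, 7 (2 total)

Step 3: Apply Euler's theorem:
  - Eulerian circuit exists iff graph is connected and all vertices have even degree
  - Eulerian path exists iff graph is connected and has 0 or 2 odd-degree vertices

Graph is connected with exactly 2 odd-degree vertices (6, 7).
Eulerian path exists (starting and ending at the odd-degree vertices), but no Eulerian circuit.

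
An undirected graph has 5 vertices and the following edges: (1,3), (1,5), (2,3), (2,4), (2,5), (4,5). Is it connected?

Step 1: Build adjacency list from edges:
  1: 3, 5
  2: 3, 4, 5
  3: 1, 2
  4: 2, 5
  5: 1, 2, 4

Step 2: Run BFS/DFS from vertex 1:
  Visited: {1, 3, 5, 2, 4}
  Reached 5 of 5 vertices

Step 3: All 5 vertices reached from vertex 1, so the graph is connected.
Answer: Yes, the graph is connected.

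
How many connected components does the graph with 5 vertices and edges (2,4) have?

Step 1: Build adjacency list from edges:
  1: (none)
  2: 4
  3: (none)
  4: 2
  5: (none)

Step 2: Run BFS/DFS from vertex 1:
  Visited: {1}
  Reached 1 of 5 vertices

Step 3: Only 1 of 5 vertices reached. Graph is disconnected.
Connected components: {1}, {2, 4}, {3}, {5}
Number of connected components: 4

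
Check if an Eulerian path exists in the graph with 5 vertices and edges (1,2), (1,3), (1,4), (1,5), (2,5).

Step 1: Find the degree of each vertex:
  deg(1) = 4
  deg(2) = 2
  deg(3) = 1
  deg(4) = 1
  deg(5) = 2

Step 2: Count vertices with odd degree:
  Odd-degree vertices: 3, 4 (2 total)

Step 3: Apply Euler's theorem:
  - Eulerian circuit exists iff graph is connected and all vertices have even degree
  - Eulerian path exists iff graph is connected and has 0 or 2 odd-degree vertices

Graph is connected with exactly 2 odd-degree vertices (3, 4).
Eulerian path exists (starting and ending at the odd-degree vertices), but no Eulerian circuit.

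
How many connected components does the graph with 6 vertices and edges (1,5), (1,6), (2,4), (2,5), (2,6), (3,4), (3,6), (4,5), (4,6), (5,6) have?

Step 1: Build adjacency list from edges:
  1: 5, 6
  2: 4, 5, 6
  3: 4, 6
  4: 2, 3, 5, 6
  5: 1, 2, 4, 6
  6: 1, 2, 3, 4, 5

Step 2: Run BFS/DFS from vertex 1:
  Visited: {1, 5, 6, 2, 4, 3}
  Reached 6 of 6 vertices

Step 3: All 6 vertices reached from vertex 1, so the graph is connected.
Number of connected components: 1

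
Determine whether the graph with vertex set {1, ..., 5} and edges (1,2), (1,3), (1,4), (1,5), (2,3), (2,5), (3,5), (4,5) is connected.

Step 1: Build adjacency list from edges:
  1: 2, 3, 4, 5
  2: 1, 3, 5
  3: 1, 2, 5
  4: 1, 5
  5: 1, 2, 3, 4

Step 2: Run BFS/DFS from vertex 1:
  Visited: {1, 2, 3, 4, 5}
  Reached 5 of 5 vertices

Step 3: All 5 vertices reached from vertex 1, so the graph is connected.
Answer: Yes, the graph is connected.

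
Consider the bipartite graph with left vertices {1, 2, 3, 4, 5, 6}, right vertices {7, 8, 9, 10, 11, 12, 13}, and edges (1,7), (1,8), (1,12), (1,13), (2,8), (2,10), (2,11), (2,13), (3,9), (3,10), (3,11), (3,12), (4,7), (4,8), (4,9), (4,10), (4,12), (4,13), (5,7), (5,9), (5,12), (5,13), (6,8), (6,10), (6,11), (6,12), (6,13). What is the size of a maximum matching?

Step 1: List the neighbors of each left vertex:
  1: 7, 8, 12, 13
  2: 8, 10, 11, 13
  3: 9, 10, 11, 12
  4: 7, 8, 9, 10, 12, 13
  5: 7, 9, 12, 13
  6: 8, 10, 11, 12, 13

Step 2: Greedily match left vertices, then look for augmenting paths:
  Match 1 -- 7
  Match 2 -- 8
  Match 3 -- 9
  Match 4 -- 10
  Match 5 -- 12
  Match 6 -- 11
  No augmenting path remains.

Step 3: Verify this is maximum:
  Matching size 6 = min(|L|, |R|) = min(6, 7), which is an upper bound, so this matching is maximum.

Maximum matching: {(1,7), (2,8), (3,9), (4,10), (5,12), (6,11)}
Size: 6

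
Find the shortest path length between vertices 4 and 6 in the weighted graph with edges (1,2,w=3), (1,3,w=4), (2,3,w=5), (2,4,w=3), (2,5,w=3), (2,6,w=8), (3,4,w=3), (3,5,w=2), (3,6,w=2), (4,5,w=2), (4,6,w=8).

Step 1: Build adjacency list with weights:
  1: 2(w=3), 3(w=4)
  2: 1(w=3), 3(w=5), 4(w=3), 5(w=3), 6(w=8)
  3: 1(w=4), 2(w=5), 4(w=3), 5(w=2), 6(w=2)
  4: 2(w=3), 3(w=3), 5(w=2), 6(w=8)
  5: 2(w=3), 3(w=2), 4(w=2)
  6: 2(w=8), 3(w=2), 4(w=8)

Step 2: Apply Dijkstra's algorithm from vertex 4:
  Visit vertex 4 (distance=0)
    Update dist[2] = 3
    Update dist[3] = 3
    Update dist[5] = 2
    Update dist[6] = 8
  Visit vertex 5 (distance=2)
  Visit vertex 2 (distance=3)
    Update dist[1] = 6
  Visit vertex 3 (distance=3)
    Update dist[6] = 5
  Visit vertex 6 (distance=5)

Step 3: Shortest path: 4 -> 3 -> 6
Total weight: 3 + 2 = 5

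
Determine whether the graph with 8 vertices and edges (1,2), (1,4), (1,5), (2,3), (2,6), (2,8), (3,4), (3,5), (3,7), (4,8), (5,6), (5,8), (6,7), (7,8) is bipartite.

Step 1: Attempt 2-coloring using BFS:
  Start at vertex 1, assign color 0
  Color vertex 2 with color 1 (neighbor of 1)
  Color vertex 4 with color 1 (neighbor of 1)
  Color vertex 5 with color 1 (neighbor of 1)
  Color vertex 3 with color 0 (neighbor of 2)
  Color vertex 6 with color 0 (neighbor of 2)
  Color vertex 8 with color 0 (neighbor of 2)
  Color vertex 7 with color 1 (neighbor of 3)

Step 2: 2-coloring succeeded. No conflicts found.
  Set A (color 0): {1, 3, 6, 8}
  Set B (color 1): {2, 4, 5, 7}

The graph is bipartite with partition {1, 3, 6, 8}, {2, 4, 5, 7}.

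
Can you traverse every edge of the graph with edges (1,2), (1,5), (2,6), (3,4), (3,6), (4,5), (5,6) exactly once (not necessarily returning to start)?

Step 1: Find the degree of each vertex:
  deg(1) = 2
  deg(2) = 2
  deg(3) = 2
  deg(4) = 2
  deg(5) = 3
  deg(6) = 3

Step 2: Count vertices with odd degree:
  Odd-degree vertices: 5, 6 (2 total)

Step 3: Apply Euler's theorem:
  - Eulerian circuit exists iff graph is connected and all vertices have even degree
  - Eulerian path exists iff graph is connected and has 0 or 2 odd-degree vertices

Graph is connected with exactly 2 odd-degree vertices (5, 6).
Eulerian path exists (starting and ending at the odd-degree vertices), but no Eulerian circuit.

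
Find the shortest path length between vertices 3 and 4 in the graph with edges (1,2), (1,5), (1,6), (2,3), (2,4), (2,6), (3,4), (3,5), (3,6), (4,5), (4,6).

Step 1: Build adjacency list:
  1: 2, 5, 6
  2: 1, 3, 4, 6
  3: 2, 4, 5, 6
  4: 2, 3, 5, 6
  5: 1, 3, 4
  6: 1, 2, 3, 4

Step 2: BFS from vertex 3 to find shortest path to 4:
  vertex 2 reached at distance 1
  vertex 4 reached at distance 1

Step 3: Shortest path: 3 -> 4
Path length: 1 edge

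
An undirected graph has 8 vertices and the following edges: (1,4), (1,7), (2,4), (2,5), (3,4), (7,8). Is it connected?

Step 1: Build adjacency list from edges:
  1: 4, 7
  2: 4, 5
  3: 4
  4: 1, 2, 3
  5: 2
  6: (none)
  7: 1, 8
  8: 7

Step 2: Run BFS/DFS from vertex 1:
  Visited: {1, 4, 7, 2, 3, 8, 5}
  Reached 7 of 8 vertices

Step 3: Only 7 of 8 vertices reached. Graph is disconnected.
Connected components: {1, 2, 3, 4, 5, 7, 8}, {6}
Answer: No, the graph is not connected (2 components).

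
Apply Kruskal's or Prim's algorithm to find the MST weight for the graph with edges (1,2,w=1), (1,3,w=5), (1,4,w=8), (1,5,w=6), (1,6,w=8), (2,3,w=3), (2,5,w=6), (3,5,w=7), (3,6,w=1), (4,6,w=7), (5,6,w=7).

Apply Kruskal's algorithm (sort edges by weight, add if no cycle):

Sorted edges by weight:
  (1,2) w=1
  (3,6) w=1
  (2,3) w=3
  (1,3) w=5
  (1,5) w=6
  (2,5) w=6
  (3,5) w=7
  (4,6) w=7
  (5,6) w=7
  (1,4) w=8
  (1,6) w=8

Add edge (1,2) w=1 -- no cycle. Running total: 1
Add edge (3,6) w=1 -- no cycle. Running total: 2
Add edge (2,3) w=3 -- no cycle. Running total: 5
Skip edge (1,3) w=5 -- would create cycle
Add edge (1,5) w=6 -- no cycle. Running total: 11
Skip edge (2,5) w=6 -- would create cycle
Skip edge (3,5) w=7 -- would create cycle
Add edge (4,6) w=7 -- no cycle. Running total: 18

MST edges: (1,2,w=1), (3,6,w=1), (2,3,w=3), (1,5,w=6), (4,6,w=7)
Total MST weight: 1 + 1 + 3 + 6 + 7 = 18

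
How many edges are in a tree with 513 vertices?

A tree on n vertices always has exactly n - 1 edges.
For n = 513: edges = 513 - 1 = 512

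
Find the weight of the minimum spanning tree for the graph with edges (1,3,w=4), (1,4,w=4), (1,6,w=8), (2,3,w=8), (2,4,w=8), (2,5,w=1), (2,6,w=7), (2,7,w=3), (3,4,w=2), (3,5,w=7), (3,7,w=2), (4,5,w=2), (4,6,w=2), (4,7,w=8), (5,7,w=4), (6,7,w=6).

Apply Kruskal's algorithm (sort edges by weight, add if no cycle):

Sorted edges by weight:
  (2,5) w=1
  (3,4) w=2
  (3,7) w=2
  (4,5) w=2
  (4,6) w=2
  (2,7) w=3
  (1,4) w=4
  (1,3) w=4
  (5,7) w=4
  (6,7) w=6
  (2,6) w=7
  (3,5) w=7
  (1,6) w=8
  (2,4) w=8
  (2,3) w=8
  (4,7) w=8

Add edge (2,5) w=1 -- no cycle. Running total: 1
Add edge (3,4) w=2 -- no cycle. Running total: 3
Add edge (3,7) w=2 -- no cycle. Running total: 5
Add edge (4,5) w=2 -- no cycle. Running total: 7
Add edge (4,6) w=2 -- no cycle. Running total: 9
Skip edge (2,7) w=3 -- would create cycle
Add edge (1,4) w=4 -- no cycle. Running total: 13

MST edges: (2,5,w=1), (3,4,w=2), (3,7,w=2), (4,5,w=2), (4,6,w=2), (1,4,w=4)
Total MST weight: 1 + 2 + 2 + 2 + 2 + 4 = 13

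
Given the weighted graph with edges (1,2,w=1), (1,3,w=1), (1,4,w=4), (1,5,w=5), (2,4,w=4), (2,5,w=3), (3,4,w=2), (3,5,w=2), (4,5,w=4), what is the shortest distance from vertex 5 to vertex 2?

Step 1: Build adjacency list with weights:
  1: 2(w=1), 3(w=1), 4(w=4), 5(w=5)
  2: 1(w=1), 4(w=4), 5(w=3)
  3: 1(w=1), 4(w=2), 5(w=2)
  4: 1(w=4), 2(w=4), 3(w=2), 5(w=4)
  5: 1(w=5), 2(w=3), 3(w=2), 4(w=4)

Step 2: Apply Dijkstra's algorithm from vertex 5:
  Visit vertex 5 (distance=0)
    Update dist[1] = 5
    Update dist[2] = 3
    Update dist[3] = 2
    Update dist[4] = 4
  Visit vertex 3 (distance=2)
    Update dist[1] = 3
  Visit vertex 1 (distance=3)
  Visit vertex 2 (distance=3)

Step 3: Shortest path: 5 -> 2
Total weight: 3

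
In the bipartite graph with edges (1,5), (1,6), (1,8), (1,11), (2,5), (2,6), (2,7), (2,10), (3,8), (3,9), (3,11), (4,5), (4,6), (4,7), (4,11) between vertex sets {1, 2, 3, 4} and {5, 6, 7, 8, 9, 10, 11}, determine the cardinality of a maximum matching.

Step 1: List the neighbors of each left vertex:
  1: 5, 6, 8, 11
  2: 5, 6, 7, 10
  3: 8, 9, 11
  4: 5, 6, 7, 11

Step 2: Greedily match left vertices, then look for augmenting paths:
  Match 1 -- 5
  Match 2 -- 6
  Match 3 -- 8
  Match 4 -- 7
  No augmenting path remains.

Step 3: Verify this is maximum:
  Matching size 4 = min(|L|, |R|) = min(4, 7), which is an upper bound, so this matching is maximum.

Maximum matching: {(1,5), (2,6), (3,8), (4,7)}
Size: 4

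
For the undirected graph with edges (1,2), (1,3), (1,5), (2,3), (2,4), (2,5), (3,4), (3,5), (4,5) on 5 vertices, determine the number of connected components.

Step 1: Build adjacency list from edges:
  1: 2, 3, 5
  2: 1, 3, 4, 5
  3: 1, 2, 4, 5
  4: 2, 3, 5
  5: 1, 2, 3, 4

Step 2: Run BFS/DFS from vertex 1:
  Visited: {1, 2, 3, 5, 4}
  Reached 5 of 5 vertices

Step 3: All 5 vertices reached from vertex 1, so the graph is connected.
Number of connected components: 1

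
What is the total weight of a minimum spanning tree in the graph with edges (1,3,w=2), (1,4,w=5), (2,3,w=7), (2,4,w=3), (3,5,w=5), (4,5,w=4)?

Apply Kruskal's algorithm (sort edges by weight, add if no cycle):

Sorted edges by weight:
  (1,3) w=2
  (2,4) w=3
  (4,5) w=4
  (1,4) w=5
  (3,5) w=5
  (2,3) w=7

Add edge (1,3) w=2 -- no cycle. Running total: 2
Add edge (2,4) w=3 -- no cycle. Running total: 5
Add edge (4,5) w=4 -- no cycle. Running total: 9
Add edge (1,4) w=5 -- no cycle. Running total: 14

MST edges: (1,3,w=2), (2,4,w=3), (4,5,w=4), (1,4,w=5)
Total MST weight: 2 + 3 + 4 + 5 = 14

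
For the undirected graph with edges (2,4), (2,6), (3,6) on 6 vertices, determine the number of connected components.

Step 1: Build adjacency list from edges:
  1: (none)
  2: 4, 6
  3: 6
  4: 2
  5: (none)
  6: 2, 3

Step 2: Run BFS/DFS from vertex 1:
  Visited: {1}
  Reached 1 of 6 vertices

Step 3: Only 1 of 6 vertices reached. Graph is disconnected.
Connected components: {1}, {2, 3, 4, 6}, {5}
Number of connected components: 3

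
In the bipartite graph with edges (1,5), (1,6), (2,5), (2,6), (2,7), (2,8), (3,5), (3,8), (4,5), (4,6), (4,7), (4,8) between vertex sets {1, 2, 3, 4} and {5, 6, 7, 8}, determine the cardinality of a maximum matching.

Step 1: List the neighbors of each left vertex:
  1: 5, 6
  2: 5, 6, 7, 8
  3: 5, 8
  4: 5, 6, 7, 8

Step 2: Greedily match left vertices, then look for augmenting paths:
  Match 1 -- 5
  Match 2 -- 6
  Match 3 -- 8
  Match 4 -- 7
  No augmenting path remains.

Step 3: Verify this is maximum:
  Matching size 4 = min(|L|, |R|) = min(4, 4), which is an upper bound, so this matching is maximum.

Maximum matching: {(1,5), (2,6), (3,8), (4,7)}
Size: 4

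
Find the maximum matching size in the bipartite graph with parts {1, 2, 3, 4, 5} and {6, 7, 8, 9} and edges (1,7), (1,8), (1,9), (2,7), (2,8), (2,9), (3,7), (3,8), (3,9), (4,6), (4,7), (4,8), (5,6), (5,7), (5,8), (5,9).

Step 1: List the neighbors of each left vertex:
  1: 7, 8, 9
  2: 7, 8, 9
  3: 7, 8, 9
  4: 6, 7, 8
  5: 6, 7, 8, 9

Step 2: Greedily match left vertices, then look for augmenting paths:
  Match 1 -- 7
  Match 2 -- 8
  Match 3 -- 9
  Match 4 -- 6
  No augmenting path remains.

Step 3: Verify this is maximum:
  Matching size 4 = min(|L|, |R|) = min(5, 4), which is an upper bound, so this matching is maximum.

Maximum matching: {(1,7), (2,8), (3,9), (4,6)}
Size: 4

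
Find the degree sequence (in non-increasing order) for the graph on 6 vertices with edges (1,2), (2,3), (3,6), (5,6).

Step 1: Count edges incident to each vertex:
  deg(1) = 1 (neighbors: 2)
  deg(2) = 2 (neighbors: 1, 3)
  deg(3) = 2 (neighbors: 2, 6)
  deg(4) = 0 (neighbors: none)
  deg(5) = 1 (neighbors: 6)
  deg(6) = 2 (neighbors: 3, 5)

Step 2: Sort degrees in non-increasing order:
  Degrees: [1, 2, 2, 0, 1, 2] -> sorted: [2, 2, 2, 1, 1, 0]

Degree sequence: [2, 2, 2, 1, 1, 0]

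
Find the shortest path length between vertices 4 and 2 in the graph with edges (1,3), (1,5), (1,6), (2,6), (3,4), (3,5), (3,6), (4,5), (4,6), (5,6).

Step 1: Build adjacency list:
  1: 3, 5, 6
  2: 6
  3: 1, 4, 5, 6
  4: 3, 5, 6
  5: 1, 3, 4, 6
  6: 1, 2, 3, 4, 5

Step 2: BFS from vertex 4 to find shortest path to 2:
  vertex 3 reached at distance 1
  vertex 5 reached at distance 1
  vertex 6 reached at distance 1
  vertex 1 reached at distance 2
  vertex 2 reached at distance 2

Step 3: Shortest path: 4 -> 6 -> 2
Path length: 2 edges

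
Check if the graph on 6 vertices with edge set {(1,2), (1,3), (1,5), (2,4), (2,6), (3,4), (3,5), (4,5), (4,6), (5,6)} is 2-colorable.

Step 1: Attempt 2-coloring using BFS:
  Start at vertex 1, assign color 0
  Color vertex 2 with color 1 (neighbor of 1)
  Color vertex 3 with color 1 (neighbor of 1)
  Color vertex 5 with color 1 (neighbor of 1)
  Color vertex 4 with color 0 (neighbor of 2)
  Color vertex 6 with color 0 (neighbor of 2)

Step 2: Conflict found! Vertices 3 and 5 are adjacent but have the same color.
This means the graph contains an odd cycle.

The graph is NOT bipartite.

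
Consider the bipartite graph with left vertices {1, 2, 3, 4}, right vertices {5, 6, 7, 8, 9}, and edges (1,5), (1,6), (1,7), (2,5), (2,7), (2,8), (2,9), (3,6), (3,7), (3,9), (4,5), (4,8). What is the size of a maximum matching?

Step 1: List the neighbors of each left vertex:
  1: 5, 6, 7
  2: 5, 7, 8, 9
  3: 6, 7, 9
  4: 5, 8

Step 2: Greedily match left vertices, then look for augmenting paths:
  Match 1 -- 5
  Match 2 -- 7
  Match 3 -- 6
  Match 4 -- 8
  No augmenting path remains.

Step 3: Verify this is maximum:
  Matching size 4 = min(|L|, |R|) = min(4, 5), which is an upper bound, so this matching is maximum.

Maximum matching: {(1,5), (2,7), (3,6), (4,8)}
Size: 4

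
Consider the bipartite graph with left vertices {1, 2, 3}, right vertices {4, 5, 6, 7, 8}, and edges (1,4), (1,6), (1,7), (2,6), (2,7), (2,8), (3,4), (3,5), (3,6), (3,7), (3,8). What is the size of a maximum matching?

Step 1: List the neighbors of each left vertex:
  1: 4, 6, 7
  2: 6, 7, 8
  3: 4, 5, 6, 7, 8

Step 2: Greedily match left vertices, then look for augmenting paths:
  Match 1 -- 4
  Match 2 -- 6
  Match 3 -- 5
  No augmenting path remains.

Step 3: Verify this is maximum:
  Matching size 3 = min(|L|, |R|) = min(3, 5), which is an upper bound, so this matching is maximum.

Maximum matching: {(1,4), (2,6), (3,5)}
Size: 3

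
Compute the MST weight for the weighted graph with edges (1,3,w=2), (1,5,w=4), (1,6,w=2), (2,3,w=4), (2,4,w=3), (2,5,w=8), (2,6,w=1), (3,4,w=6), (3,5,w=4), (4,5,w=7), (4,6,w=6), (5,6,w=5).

Apply Kruskal's algorithm (sort edges by weight, add if no cycle):

Sorted edges by weight:
  (2,6) w=1
  (1,3) w=2
  (1,6) w=2
  (2,4) w=3
  (1,5) w=4
  (2,3) w=4
  (3,5) w=4
  (5,6) w=5
  (3,4) w=6
  (4,6) w=6
  (4,5) w=7
  (2,5) w=8

Add edge (2,6) w=1 -- no cycle. Running total: 1
Add edge (1,3) w=2 -- no cycle. Running total: 3
Add edge (1,6) w=2 -- no cycle. Running total: 5
Add edge (2,4) w=3 -- no cycle. Running total: 8
Add edge (1,5) w=4 -- no cycle. Running total: 12

MST edges: (2,6,w=1), (1,3,w=2), (1,6,w=2), (2,4,w=3), (1,5,w=4)
Total MST weight: 1 + 2 + 2 + 3 + 4 = 12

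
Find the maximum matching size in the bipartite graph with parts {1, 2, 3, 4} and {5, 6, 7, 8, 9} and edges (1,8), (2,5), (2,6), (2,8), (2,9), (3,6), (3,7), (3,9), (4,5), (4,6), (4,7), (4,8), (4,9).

Step 1: List the neighbors of each left vertex:
  1: 8
  2: 5, 6, 8, 9
  3: 6, 7, 9
  4: 5, 6, 7, 8, 9

Step 2: Greedily match left vertices, then look for augmenting paths:
  Match 1 -- 8
  Match 2 -- 5
  Match 3 -- 6
  Match 4 -- 7
  No augmenting path remains.

Step 3: Verify this is maximum:
  Matching size 4 = min(|L|, |R|) = min(4, 5), which is an upper bound, so this matching is maximum.

Maximum matching: {(1,8), (2,5), (3,6), (4,7)}
Size: 4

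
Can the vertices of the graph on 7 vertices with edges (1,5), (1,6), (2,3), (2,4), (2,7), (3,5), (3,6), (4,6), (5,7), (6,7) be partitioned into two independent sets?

Step 1: Attempt 2-coloring using BFS:
  Start at vertex 1, assign color 0
  Color vertex 5 with color 1 (neighbor of 1)
  Color vertex 6 with color 1 (neighbor of 1)
  Color vertex 3 with color 0 (neighbor of 5)
  Color vertex 7 with color 0 (neighbor of 5)
  Color vertex 4 with color 0 (neighbor of 6)
  Color vertex 2 with color 1 (neighbor of 3)

Step 2: 2-coloring succeeded. No conflicts found.
  Set A (color 0): {1, 3, 4, 7}
  Set B (color 1): {2, 5, 6}

The graph is bipartite with partition {1, 3, 4, 7}, {2, 5, 6}.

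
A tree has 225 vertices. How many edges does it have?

A tree on n vertices always has exactly n - 1 edges.
For n = 225: edges = 225 - 1 = 224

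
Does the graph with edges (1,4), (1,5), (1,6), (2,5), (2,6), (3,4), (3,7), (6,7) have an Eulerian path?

Step 1: Find the degree of each vertex:
  deg(1) = 3
  deg(2) = 2
  deg(3) = 2
  deg(4) = 2
  deg(5) = 2
  deg(6) = 3
  deg(7) = 2

Step 2: Count vertices with odd degree:
  Odd-degree vertices: 1, 6 (2 total)

Step 3: Apply Euler's theorem:
  - Eulerian circuit exists iff graph is connected and all vertices have even degree
  - Eulerian path exists iff graph is connected and has 0 or 2 odd-degree vertices

Graph is connected with exactly 2 odd-degree vertices (1, 6).
Eulerian path exists (starting and ending at the odd-degree vertices), but no Eulerian circuit.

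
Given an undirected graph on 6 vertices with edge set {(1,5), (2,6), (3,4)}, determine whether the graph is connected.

Step 1: Build adjacency list from edges:
  1: 5
  2: 6
  3: 4
  4: 3
  5: 1
  6: 2

Step 2: Run BFS/DFS from vertex 1:
  Visited: {1, 5}
  Reached 2 of 6 vertices

Step 3: Only 2 of 6 vertices reached. Graph is disconnected.
Connected components: {1, 5}, {2, 6}, {3, 4}
Answer: No, the graph is not connected (3 components).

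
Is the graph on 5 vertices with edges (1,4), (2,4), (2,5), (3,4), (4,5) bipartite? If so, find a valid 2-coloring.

Step 1: Attempt 2-coloring using BFS:
  Start at vertex 1, assign color 0
  Color vertex 4 with color 1 (neighbor of 1)
  Color vertex 2 with color 0 (neighbor of 4)
  Color vertex 3 with color 0 (neighbor of 4)
  Color vertex 5 with color 0 (neighbor of 4)

Step 2: Conflict found! Vertices 2 and 5 are adjacent but have the same color.
This means the graph contains an odd cycle.

The graph is NOT bipartite.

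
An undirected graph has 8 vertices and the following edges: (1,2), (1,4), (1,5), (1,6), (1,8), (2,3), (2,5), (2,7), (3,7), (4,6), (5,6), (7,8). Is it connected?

Step 1: Build adjacency list from edges:
  1: 2, 4, 5, 6, 8
  2: 1, 3, 5, 7
  3: 2, 7
  4: 1, 6
  5: 1, 2, 6
  6: 1, 4, 5
  7: 2, 3, 8
  8: 1, 7

Step 2: Run BFS/DFS from vertex 1:
  Visited: {1, 2, 4, 5, 6, 8, 3, 7}
  Reached 8 of 8 vertices

Step 3: All 8 vertices reached from vertex 1, so the graph is connected.
Answer: Yes, the graph is connected.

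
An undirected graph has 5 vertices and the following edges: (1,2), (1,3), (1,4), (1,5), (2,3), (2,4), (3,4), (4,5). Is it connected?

Step 1: Build adjacency list from edges:
  1: 2, 3, 4, 5
  2: 1, 3, 4
  3: 1, 2, 4
  4: 1, 2, 3, 5
  5: 1, 4

Step 2: Run BFS/DFS from vertex 1:
  Visited: {1, 2, 3, 4, 5}
  Reached 5 of 5 vertices

Step 3: All 5 vertices reached from vertex 1, so the graph is connected.
Answer: Yes, the graph is connected.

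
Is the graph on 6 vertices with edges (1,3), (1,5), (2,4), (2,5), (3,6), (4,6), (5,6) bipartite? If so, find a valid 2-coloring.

Step 1: Attempt 2-coloring using BFS:
  Start at vertex 1, assign color 0
  Color vertex 3 with color 1 (neighbor of 1)
  Color vertex 5 with color 1 (neighbor of 1)
  Color vertex 6 with color 0 (neighbor of 3)
  Color vertex 2 with color 0 (neighbor of 5)
  Color vertex 4 with color 1 (neighbor of 6)

Step 2: 2-coloring succeeded. No conflicts found.
  Set A (color 0): {1, 2, 6}
  Set B (color 1): {3, 4, 5}

The graph is bipartite with partition {1, 2, 6}, {3, 4, 5}.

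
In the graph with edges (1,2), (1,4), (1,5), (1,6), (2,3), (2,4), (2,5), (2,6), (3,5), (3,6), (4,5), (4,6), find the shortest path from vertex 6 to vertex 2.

Step 1: Build adjacency list:
  1: 2, 4, 5, 6
  2: 1, 3, 4, 5, 6
  3: 2, 5, 6
  4: 1, 2, 5, 6
  5: 1, 2, 3, 4
  6: 1, 2, 3, 4

Step 2: BFS from vertex 6 to find shortest path to 2:
  vertex 1 reached at distance 1
  vertex 2 reached at distance 1

Step 3: Shortest path: 6 -> 2
Path length: 1 edge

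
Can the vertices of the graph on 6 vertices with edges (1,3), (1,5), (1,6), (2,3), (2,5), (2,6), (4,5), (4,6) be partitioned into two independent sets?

Step 1: Attempt 2-coloring using BFS:
  Start at vertex 1, assign color 0
  Color vertex 3 with color 1 (neighbor of 1)
  Color vertex 5 with color 1 (neighbor of 1)
  Color vertex 6 with color 1 (neighbor of 1)
  Color vertex 2 with color 0 (neighbor of 3)
  Color vertex 4 with color 0 (neighbor of 5)

Step 2: 2-coloring succeeded. No conflicts found.
  Set A (color 0): {1, 2, 4}
  Set B (color 1): {3, 5, 6}

The graph is bipartite with partition {1, 2, 4}, {3, 5, 6}.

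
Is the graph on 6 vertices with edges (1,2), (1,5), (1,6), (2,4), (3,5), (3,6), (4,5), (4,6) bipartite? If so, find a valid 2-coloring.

Step 1: Attempt 2-coloring using BFS:
  Start at vertex 1, assign color 0
  Color vertex 2 with color 1 (neighbor of 1)
  Color vertex 5 with color 1 (neighbor of 1)
  Color vertex 6 with color 1 (neighbor of 1)
  Color vertex 4 with color 0 (neighbor of 2)
  Color vertex 3 with color 0 (neighbor of 5)

Step 2: 2-coloring succeeded. No conflicts found.
  Set A (color 0): {1, 3, 4}
  Set B (color 1): {2, 5, 6}

The graph is bipartite with partition {1, 3, 4}, {2, 5, 6}.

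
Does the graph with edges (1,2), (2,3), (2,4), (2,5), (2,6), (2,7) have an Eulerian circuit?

Step 1: Find the degree of each vertex:
  deg(1) = 1
  deg(2) = 6
  deg(3) = 1
  deg(4) = 1
  deg(5) = 1
  deg(6) = 1
  deg(7) = 1

Step 2: Count vertices with odd degree:
  Odd-degree vertices: 1, 3, 4, 5, 6, 7 (6 total)

Step 3: Apply Euler's theorem:
  - Eulerian circuit exists iff graph is connected and all vertices have even degree
  - Eulerian path exists iff graph is connected and has 0 or 2 odd-degree vertices

Graph has 6 odd-degree vertices (need 0 or 2).
Neither Eulerian path nor Eulerian circuit exists.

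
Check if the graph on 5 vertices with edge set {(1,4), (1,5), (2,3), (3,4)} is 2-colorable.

Step 1: Attempt 2-coloring using BFS:
  Start at vertex 1, assign color 0
  Color vertex 4 with color 1 (neighbor of 1)
  Color vertex 5 with color 1 (neighbor of 1)
  Color vertex 3 with color 0 (neighbor of 4)
  Color vertex 2 with color 1 (neighbor of 3)

Step 2: 2-coloring succeeded. No conflicts found.
  Set A (color 0): {1, 3}
  Set B (color 1): {2, 4, 5}

The graph is bipartite with partition {1, 3}, {2, 4, 5}.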